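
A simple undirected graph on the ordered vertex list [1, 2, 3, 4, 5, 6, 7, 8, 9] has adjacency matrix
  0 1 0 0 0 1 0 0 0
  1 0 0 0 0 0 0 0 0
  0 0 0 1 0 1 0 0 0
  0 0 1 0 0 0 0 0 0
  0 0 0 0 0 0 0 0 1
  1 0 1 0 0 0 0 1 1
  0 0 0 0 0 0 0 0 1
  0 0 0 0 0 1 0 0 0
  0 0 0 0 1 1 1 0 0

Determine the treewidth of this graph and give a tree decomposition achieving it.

Each bag holds 2 vertices, so the decomposition has width 1, which upper-bounds the treewidth. Since G has at least one edge (e.g. 6–3), it is not an edgeless graph, so tw(G) ≥ 1. The upper and lower bounds meet at 1, so that is the treewidth.

Treewidth 1.
One optimal decomposition is:
Bags: B1 = {3, 6}  B2 = {6, 9}  B3 = {7, 9}  B4 = {5, 9}  B5 = {1, 6}  B6 = {6, 8}  B7 = {1, 2}  B8 = {3, 4}
Tree: B1–B2, B2–B3, B3–B4, B1–B5, B5–B6, B5–B7, B1–B8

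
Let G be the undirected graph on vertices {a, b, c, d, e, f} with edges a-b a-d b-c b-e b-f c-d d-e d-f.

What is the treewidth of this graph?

2

A width-2 tree decomposition is:
Bags: B1 = {b, d, e}  B2 = {b, c, d}  B3 = {a, b, d}  B4 = {b, d, f}
Tree: B1–B2, B2–B3, B3–B4
The largest bag has 3 vertices, giving width 2; this decomposition certifies tw(G) ≤ 2. Since d–e–b–c–d is a cycle in G, G is not acyclic. Forests are exactly the graphs of treewidth ≤ 1, so tw(G) ≥ 2. Therefore the treewidth is 2.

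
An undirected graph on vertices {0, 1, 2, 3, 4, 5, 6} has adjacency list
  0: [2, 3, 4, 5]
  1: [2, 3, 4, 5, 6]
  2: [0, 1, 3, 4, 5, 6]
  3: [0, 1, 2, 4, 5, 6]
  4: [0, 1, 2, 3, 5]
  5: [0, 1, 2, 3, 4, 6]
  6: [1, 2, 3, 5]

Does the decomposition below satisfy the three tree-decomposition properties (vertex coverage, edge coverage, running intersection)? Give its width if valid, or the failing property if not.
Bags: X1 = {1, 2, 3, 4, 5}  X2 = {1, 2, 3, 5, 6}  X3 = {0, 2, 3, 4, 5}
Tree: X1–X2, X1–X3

Every vertex of G appears in some bag (union = {0, 1, 2, 3, 4, 5, 6}); every edge is covered by a bag; and for each vertex v the set of bags containing v is connected in the bag tree. The decomposition is therefore valid. The largest bag has 5 vertices, so the width is 4.

Yes; width 4.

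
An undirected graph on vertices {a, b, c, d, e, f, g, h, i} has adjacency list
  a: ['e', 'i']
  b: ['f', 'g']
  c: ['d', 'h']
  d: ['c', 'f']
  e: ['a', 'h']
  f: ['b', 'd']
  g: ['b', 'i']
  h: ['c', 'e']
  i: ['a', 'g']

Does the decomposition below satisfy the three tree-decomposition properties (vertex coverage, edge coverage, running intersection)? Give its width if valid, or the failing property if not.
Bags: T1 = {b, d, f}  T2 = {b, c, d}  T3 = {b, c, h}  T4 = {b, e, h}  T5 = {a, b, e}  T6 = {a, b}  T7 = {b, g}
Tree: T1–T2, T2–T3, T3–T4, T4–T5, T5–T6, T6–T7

A tree decomposition must satisfy three properties: every vertex lies in some bag; for every edge, both endpoints lie together in some bag; and for every vertex, the bags containing it form a connected subtree. Here vertex i appears in no bag, so the decomposition is invalid.

No — vertex i appears in no bag.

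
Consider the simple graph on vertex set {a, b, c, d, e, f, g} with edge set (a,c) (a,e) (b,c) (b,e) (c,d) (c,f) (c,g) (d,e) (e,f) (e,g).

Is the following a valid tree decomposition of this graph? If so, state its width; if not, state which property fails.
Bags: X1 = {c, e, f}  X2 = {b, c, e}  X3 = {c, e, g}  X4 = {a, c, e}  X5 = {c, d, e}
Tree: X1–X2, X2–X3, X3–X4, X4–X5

Vertex coverage: the bags together contain {a, b, c, d, e, f, g}, the full vertex set. Edge coverage: each edge of G has both endpoints in at least one bag. Running intersection: for every vertex, the bags containing it form a connected subtree. All three properties hold, so this is a valid tree decomposition of width max|bag| − 1 = 2, and hence tw(G) ≤ 2.

Yes; width 2.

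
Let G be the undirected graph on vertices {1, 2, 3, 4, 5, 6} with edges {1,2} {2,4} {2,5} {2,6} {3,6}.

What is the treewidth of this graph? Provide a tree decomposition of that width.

Every bag has size at most 2, so the width is 2 − 1 = 1 and tw(G) ≤ 1. Since G has at least one edge (e.g. 6–2), it is not an edgeless graph, so tw(G) ≥ 1. The upper and lower bounds meet at 1, so that is the treewidth.

Treewidth 1.
One optimal decomposition is:
Bags: B1 = {2, 6}  B2 = {1, 2}  B3 = {2, 4}  B4 = {3, 6}  B5 = {2, 5}
Tree: B1–B2, B2–B3, B1–B4, B2–B5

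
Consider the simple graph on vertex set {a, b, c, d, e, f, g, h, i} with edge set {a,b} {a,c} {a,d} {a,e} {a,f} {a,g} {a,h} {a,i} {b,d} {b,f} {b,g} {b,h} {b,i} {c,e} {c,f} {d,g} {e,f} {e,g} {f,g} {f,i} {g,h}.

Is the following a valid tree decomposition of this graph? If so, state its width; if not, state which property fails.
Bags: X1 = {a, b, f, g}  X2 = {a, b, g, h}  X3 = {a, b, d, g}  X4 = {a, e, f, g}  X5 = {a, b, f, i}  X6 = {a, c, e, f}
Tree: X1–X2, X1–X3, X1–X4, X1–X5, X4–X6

Yes; width 3.

Vertex coverage: the bags together contain {a, b, c, d, e, f, g, h, i}, the full vertex set. Edge coverage: each edge of G has both endpoints in at least one bag. Running intersection: for every vertex, the bags containing it form a connected subtree. All three properties hold, so this is a valid tree decomposition of width max|bag| − 1 = 3, and hence tw(G) ≤ 3.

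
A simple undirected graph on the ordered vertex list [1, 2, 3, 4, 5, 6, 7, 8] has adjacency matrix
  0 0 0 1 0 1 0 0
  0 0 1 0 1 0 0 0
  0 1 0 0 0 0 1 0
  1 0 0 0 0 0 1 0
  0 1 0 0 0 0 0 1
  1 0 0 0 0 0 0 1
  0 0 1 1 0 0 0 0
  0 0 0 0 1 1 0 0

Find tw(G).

A width-2 tree decomposition is:
Bags: B1 = {2, 3, 5}  B2 = {3, 5, 7}  B3 = {4, 5, 7}  B4 = {1, 4, 5}  B5 = {1, 5, 6}  B6 = {5, 6, 8}
Tree: B1–B2, B2–B3, B3–B4, B4–B5, B5–B6
Every bag has size at most 3, so the width is 3 − 1 = 2 and tw(G) ≤ 2. Since 5–2–3–7–4–1–6–8–5 is a cycle in G, G is not acyclic. Forests are exactly the graphs of treewidth ≤ 1, so tw(G) ≥ 2. Combining the bounds, tw(G) = 2.

2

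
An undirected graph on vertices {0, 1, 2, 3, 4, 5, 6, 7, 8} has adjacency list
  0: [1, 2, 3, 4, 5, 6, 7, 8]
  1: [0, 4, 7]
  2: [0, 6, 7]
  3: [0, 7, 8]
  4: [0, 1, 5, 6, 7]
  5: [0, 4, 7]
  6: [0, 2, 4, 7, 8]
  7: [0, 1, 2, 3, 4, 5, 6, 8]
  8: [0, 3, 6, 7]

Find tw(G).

A width-3 tree decomposition is:
Bags: B1 = {0, 2, 6, 7}  B2 = {0, 6, 7, 8}  B3 = {0, 4, 6, 7}  B4 = {0, 1, 4, 7}  B5 = {0, 4, 5, 7}  B6 = {0, 3, 7, 8}
Tree: B1–B2, B2–B3, B3–B4, B3–B5, B2–B6
Every bag has size at most 4, so the width is 4 − 1 = 3 and tw(G) ≤ 3. Conversely, {0, 3, 7, 8} is a clique of size 4, and the vertices of any clique must share a bag in every tree decomposition; so some bag has ≥ 4 vertices and tw(G) ≥ 3. Therefore the treewidth is 3.

3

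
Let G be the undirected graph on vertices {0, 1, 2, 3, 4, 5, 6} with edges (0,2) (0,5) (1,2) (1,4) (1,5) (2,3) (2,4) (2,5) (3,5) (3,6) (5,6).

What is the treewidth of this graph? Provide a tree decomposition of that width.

Every bag has size at most 3, so the width is 3 − 1 = 2 and tw(G) ≤ 2. For the lower bound, the 3 vertices {1, 2, 4} are pairwise adjacent, and any tree decomposition puts a clique entirely inside one bag — forcing width ≥ 2. The upper and lower bounds meet at 2, so that is the treewidth.

Treewidth 2.
One such decomposition:
Bags: B1 = {1, 2, 5}  B2 = {2, 3, 5}  B3 = {1, 2, 4}  B4 = {3, 5, 6}  B5 = {0, 2, 5}
Tree: B1–B2, B1–B3, B2–B4, B1–B5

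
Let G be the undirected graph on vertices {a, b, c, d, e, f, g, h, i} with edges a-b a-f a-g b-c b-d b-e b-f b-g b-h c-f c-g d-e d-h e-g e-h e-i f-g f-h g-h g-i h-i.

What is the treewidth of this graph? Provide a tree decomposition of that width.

The largest bag has 4 vertices, giving width 3; this decomposition certifies tw(G) ≤ 3. For the lower bound, the 4 vertices {b, d, e, h} are pairwise adjacent, and any tree decomposition puts a clique entirely inside one bag — forcing width ≥ 3. Hence tw(G) = 3 exactly.

Treewidth 3.
One optimal decomposition is:
Bags: B1 = {b, e, g, h}  B2 = {e, g, h, i}  B3 = {b, f, g, h}  B4 = {b, c, f, g}  B5 = {b, d, e, h}  B6 = {a, b, f, g}
Tree: B1–B2, B1–B3, B3–B4, B1–B5, B3–B6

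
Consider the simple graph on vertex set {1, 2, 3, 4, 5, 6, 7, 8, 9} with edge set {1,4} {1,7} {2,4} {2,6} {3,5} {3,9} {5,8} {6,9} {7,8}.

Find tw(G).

A width-2 tree decomposition is:
Bags: B1 = {2, 4, 6}  B2 = {4, 6, 9}  B3 = {3, 4, 9}  B4 = {3, 4, 5}  B5 = {4, 5, 8}  B6 = {4, 7, 8}  B7 = {1, 4, 7}
Tree: B1–B2, B2–B3, B3–B4, B4–B5, B5–B6, B6–B7
The largest bag has 3 vertices, giving width 2; this decomposition certifies tw(G) ≤ 2. For the lower bound, G contains the cycle 4–2–6–9–3–5–8–7–1–4, so G is not a forest; only forests have treewidth ≤ 1, hence tw(G) ≥ 2. The upper and lower bounds meet at 2, so that is the treewidth.

2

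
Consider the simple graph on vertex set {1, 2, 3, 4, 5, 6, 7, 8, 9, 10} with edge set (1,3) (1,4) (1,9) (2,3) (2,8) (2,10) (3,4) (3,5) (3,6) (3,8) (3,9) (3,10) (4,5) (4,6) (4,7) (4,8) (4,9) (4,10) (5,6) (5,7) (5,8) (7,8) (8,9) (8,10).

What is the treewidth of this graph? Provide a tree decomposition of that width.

Treewidth 3.
One optimal decomposition is:
Bags: B1 = {3, 4, 5, 6}  B2 = {3, 4, 5, 8}  B3 = {3, 4, 8, 9}  B4 = {4, 5, 7, 8}  B5 = {3, 4, 8, 10}  B6 = {2, 3, 8, 10}  B7 = {1, 3, 4, 9}
Tree: B1–B2, B2–B3, B2–B4, B2–B5, B5–B6, B3–B7

Each bag holds 4 vertices, so the decomposition has width 3, which upper-bounds the treewidth. On the other hand G contains the 4-clique {2, 3, 8, 10}. A clique must lie in a single bag of any decomposition, so no decomposition can have width below 3. Hence tw(G) = 3 exactly.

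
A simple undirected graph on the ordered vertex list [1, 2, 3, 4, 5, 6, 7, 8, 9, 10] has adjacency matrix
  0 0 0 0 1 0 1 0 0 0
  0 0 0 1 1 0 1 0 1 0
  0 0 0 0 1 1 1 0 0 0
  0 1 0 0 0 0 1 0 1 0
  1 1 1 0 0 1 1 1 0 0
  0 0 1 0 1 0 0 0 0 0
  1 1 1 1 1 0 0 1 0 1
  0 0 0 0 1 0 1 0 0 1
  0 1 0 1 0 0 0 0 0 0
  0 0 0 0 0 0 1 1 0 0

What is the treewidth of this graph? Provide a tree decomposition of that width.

Each bag holds 3 vertices, so the decomposition has width 2, which upper-bounds the treewidth. For the lower bound, the 3 vertices {2, 4, 9} are pairwise adjacent, and any tree decomposition puts a clique entirely inside one bag — forcing width ≥ 2. Combining the bounds, tw(G) = 2.

Treewidth 2.
One such decomposition:
Bags: B1 = {1, 5, 7}  B2 = {2, 5, 7}  B3 = {5, 7, 8}  B4 = {3, 5, 7}  B5 = {2, 4, 7}  B6 = {2, 4, 9}  B7 = {7, 8, 10}  B8 = {3, 5, 6}
Tree: B1–B2, B1–B3, B1–B4, B2–B5, B5–B6, B3–B7, B4–B8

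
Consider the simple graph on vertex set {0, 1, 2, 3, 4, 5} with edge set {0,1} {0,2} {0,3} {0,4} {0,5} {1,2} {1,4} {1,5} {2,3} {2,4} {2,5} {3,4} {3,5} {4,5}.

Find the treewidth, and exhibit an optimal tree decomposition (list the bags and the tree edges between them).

Treewidth 4.
One such decomposition:
Bags: B1 = {0, 2, 3, 4, 5}  B2 = {0, 1, 2, 4, 5}
Tree: B1–B2

The largest bag has 5 vertices, giving width 4; this decomposition certifies tw(G) ≤ 4. On the other hand G contains the 5-clique {0, 1, 2, 4, 5}. A clique must lie in a single bag of any decomposition, so no decomposition can have width below 4. The upper and lower bounds meet at 4, so that is the treewidth.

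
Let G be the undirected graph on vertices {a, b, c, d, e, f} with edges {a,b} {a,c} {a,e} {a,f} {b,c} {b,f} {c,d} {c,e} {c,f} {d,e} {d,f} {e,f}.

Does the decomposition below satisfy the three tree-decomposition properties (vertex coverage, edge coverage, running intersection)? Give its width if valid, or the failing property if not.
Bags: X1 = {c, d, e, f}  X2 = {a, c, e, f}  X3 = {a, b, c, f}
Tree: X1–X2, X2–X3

Every vertex of G appears in some bag (union = {a, b, c, d, e, f}); every edge is covered by a bag; and for each vertex v the set of bags containing v is connected in the bag tree. The decomposition is therefore valid. The largest bag has 4 vertices, so the width is 3.

Yes; width 3.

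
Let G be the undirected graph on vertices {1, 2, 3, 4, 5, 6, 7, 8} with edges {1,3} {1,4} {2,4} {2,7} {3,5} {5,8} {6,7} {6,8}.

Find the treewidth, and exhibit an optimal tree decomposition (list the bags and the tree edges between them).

The largest bag has 3 vertices, giving width 2; this decomposition certifies tw(G) ≤ 2. Since 7–2–4–1–3–5–8–6–7 is a cycle in G, G is not acyclic. Forests are exactly the graphs of treewidth ≤ 1, so tw(G) ≥ 2. Therefore the treewidth is 2.

Treewidth 2.
Bags: B1 = {2, 4, 7}  B2 = {1, 4, 7}  B3 = {1, 3, 7}  B4 = {3, 5, 7}  B5 = {5, 7, 8}  B6 = {6, 7, 8}
Tree: B1–B2, B2–B3, B3–B4, B4–B5, B5–B6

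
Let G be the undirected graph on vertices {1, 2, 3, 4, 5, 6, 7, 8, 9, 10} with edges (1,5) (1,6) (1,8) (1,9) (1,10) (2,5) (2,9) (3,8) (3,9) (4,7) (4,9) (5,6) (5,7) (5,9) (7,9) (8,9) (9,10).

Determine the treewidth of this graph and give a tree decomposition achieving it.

Treewidth 2.
Bags: B1 = {2, 5, 9}  B2 = {1, 5, 9}  B3 = {1, 9, 10}  B4 = {5, 7, 9}  B5 = {4, 7, 9}  B6 = {1, 5, 6}  B7 = {1, 8, 9}  B8 = {3, 8, 9}
Tree: B1–B2, B2–B3, B2–B4, B4–B5, B2–B6, B3–B7, B7–B8

The largest bag has 3 vertices, giving width 2; this decomposition certifies tw(G) ≤ 2. On the other hand G contains the 3-clique {1, 8, 9}. A clique must lie in a single bag of any decomposition, so no decomposition can have width below 2. The upper and lower bounds meet at 2, so that is the treewidth.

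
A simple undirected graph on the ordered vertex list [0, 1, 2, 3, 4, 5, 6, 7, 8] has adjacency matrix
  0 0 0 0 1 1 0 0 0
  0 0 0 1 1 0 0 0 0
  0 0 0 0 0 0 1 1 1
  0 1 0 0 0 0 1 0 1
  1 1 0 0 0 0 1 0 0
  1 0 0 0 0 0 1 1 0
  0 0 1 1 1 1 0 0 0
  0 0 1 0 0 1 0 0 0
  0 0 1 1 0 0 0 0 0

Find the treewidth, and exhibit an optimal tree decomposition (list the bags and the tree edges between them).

Treewidth 3.
One such decomposition:
Bags: B1 = {1, 2, 3, 8}  B2 = {1, 2, 3, 6}  B3 = {1, 2, 4, 6}  B4 = {2, 4, 6, 7}  B5 = {4, 5, 6, 7}  B6 = {0, 4, 5, 7}
Tree: B1–B2, B2–B3, B3–B4, B4–B5, B5–B6

Each bag holds 4 vertices, so the decomposition has width 3, which upper-bounds the treewidth. For the lower bound: the 4 vertex sets {1,3,8}, {2}, {6}, {0,4,5,7} are disjoint, each induces a connected subgraph, and every pair is joined by at least one edge of G. Contracting each set to a single vertex therefore yields K_{4} as a minor, and since treewidth is minor-monotone, tw(G) ≥ tw(K_{4}) = 3. Hence tw(G) = 3 exactly.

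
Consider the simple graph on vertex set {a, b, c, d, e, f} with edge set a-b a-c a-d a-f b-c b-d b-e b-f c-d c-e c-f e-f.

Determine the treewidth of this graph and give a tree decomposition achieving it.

The largest bag has 4 vertices, giving width 3; this decomposition certifies tw(G) ≤ 3. For the lower bound, the 4 vertices {a, b, c, d} are pairwise adjacent, and any tree decomposition puts a clique entirely inside one bag — forcing width ≥ 3. The upper and lower bounds meet at 3, so that is the treewidth.

Treewidth 3.
One optimal decomposition is:
Bags: B1 = {a, b, c, d}  B2 = {a, b, c, f}  B3 = {b, c, e, f}
Tree: B1–B2, B2–B3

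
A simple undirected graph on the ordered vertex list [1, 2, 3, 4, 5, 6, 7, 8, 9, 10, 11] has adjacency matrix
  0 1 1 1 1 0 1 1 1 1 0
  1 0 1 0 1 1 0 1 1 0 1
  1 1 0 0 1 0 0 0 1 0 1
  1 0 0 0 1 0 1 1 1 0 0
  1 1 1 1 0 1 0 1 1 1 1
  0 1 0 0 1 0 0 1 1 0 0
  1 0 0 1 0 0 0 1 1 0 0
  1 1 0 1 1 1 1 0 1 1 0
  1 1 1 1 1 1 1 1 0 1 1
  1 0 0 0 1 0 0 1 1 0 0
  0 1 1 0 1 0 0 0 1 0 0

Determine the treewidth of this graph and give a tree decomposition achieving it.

Treewidth 4.
Bags: B1 = {1, 2, 5, 8, 9}  B2 = {1, 4, 5, 8, 9}  B3 = {1, 2, 3, 5, 9}  B4 = {1, 4, 7, 8, 9}  B5 = {1, 5, 8, 9, 10}  B6 = {2, 3, 5, 9, 11}  B7 = {2, 5, 6, 8, 9}
Tree: B1–B2, B1–B3, B2–B4, B1–B5, B3–B6, B1–B7

Every bag has size at most 5, so the width is 5 − 1 = 4 and tw(G) ≤ 4. For the lower bound, the 5 vertices {1, 2, 5, 8, 9} are pairwise adjacent, and any tree decomposition puts a clique entirely inside one bag — forcing width ≥ 4. Combining the bounds, tw(G) = 4.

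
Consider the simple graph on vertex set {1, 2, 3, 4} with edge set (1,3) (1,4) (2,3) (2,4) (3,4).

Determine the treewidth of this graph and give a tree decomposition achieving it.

Treewidth 2.
One such decomposition:
Bags: B1 = {1, 3, 4}  B2 = {2, 3, 4}
Tree: B1–B2

The largest bag has 3 vertices, giving width 2; this decomposition certifies tw(G) ≤ 2. On the other hand G contains the 3-clique {1, 3, 4}. A clique must lie in a single bag of any decomposition, so no decomposition can have width below 2. Hence tw(G) = 2 exactly.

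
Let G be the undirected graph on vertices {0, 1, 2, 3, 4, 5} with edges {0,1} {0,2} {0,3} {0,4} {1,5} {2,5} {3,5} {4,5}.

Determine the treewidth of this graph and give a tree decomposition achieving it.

The largest bag has 3 vertices, giving width 2; this decomposition certifies tw(G) ≤ 2. Since 5–1–0–3–5 is a cycle in G, G is not acyclic. Forests are exactly the graphs of treewidth ≤ 1, so tw(G) ≥ 2. Therefore the treewidth is 2.

Treewidth 2.
One optimal decomposition is:
Bags: B1 = {0, 1, 5}  B2 = {0, 3, 5}  B3 = {0, 4, 5}  B4 = {0, 2, 5}
Tree: B1–B2, B2–B3, B3–B4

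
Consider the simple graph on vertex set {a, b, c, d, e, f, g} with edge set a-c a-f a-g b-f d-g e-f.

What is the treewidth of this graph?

A width-1 tree decomposition is:
Bags: B1 = {a, f}  B2 = {a, g}  B3 = {b, f}  B4 = {a, c}  B5 = {d, g}  B6 = {e, f}
Tree: B1–B2, B1–B3, B1–B4, B2–B5, B1–B6
Every bag has size at most 2, so the width is 2 − 1 = 1 and tw(G) ≤ 1. Since G has at least one edge (e.g. a–f), it is not an edgeless graph, so tw(G) ≥ 1. Hence tw(G) = 1 exactly.

1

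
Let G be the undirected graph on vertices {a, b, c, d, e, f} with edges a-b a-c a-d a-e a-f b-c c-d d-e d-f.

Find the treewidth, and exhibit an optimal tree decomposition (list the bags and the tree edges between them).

Every bag has size at most 3, so the width is 3 − 1 = 2 and tw(G) ≤ 2. On the other hand G contains the 3-clique {a, d, e}. A clique must lie in a single bag of any decomposition, so no decomposition can have width below 2. Combining the bounds, tw(G) = 2.

Treewidth 2.
One optimal decomposition is:
Bags: B1 = {a, d, f}  B2 = {a, c, d}  B3 = {a, d, e}  B4 = {a, b, c}
Tree: B1–B2, B2–B3, B2–B4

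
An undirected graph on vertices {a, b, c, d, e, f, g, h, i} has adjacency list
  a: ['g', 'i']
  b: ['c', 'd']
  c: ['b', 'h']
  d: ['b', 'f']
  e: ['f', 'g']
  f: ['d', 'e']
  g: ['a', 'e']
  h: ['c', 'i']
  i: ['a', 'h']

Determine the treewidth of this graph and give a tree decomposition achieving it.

Treewidth 2.
One such decomposition:
Bags: B1 = {b, c, h}  B2 = {b, d, h}  B3 = {d, f, h}  B4 = {e, f, h}  B5 = {e, g, h}  B6 = {a, g, h}  B7 = {a, h, i}
Tree: B1–B2, B2–B3, B3–B4, B4–B5, B5–B6, B6–B7

Each bag holds 3 vertices, so the decomposition has width 2, which upper-bounds the treewidth. The edges h–c–b–d–f–e–g–a–i–h form a cycle, so G is not a tree and its treewidth is at least 2. The upper and lower bounds meet at 2, so that is the treewidth.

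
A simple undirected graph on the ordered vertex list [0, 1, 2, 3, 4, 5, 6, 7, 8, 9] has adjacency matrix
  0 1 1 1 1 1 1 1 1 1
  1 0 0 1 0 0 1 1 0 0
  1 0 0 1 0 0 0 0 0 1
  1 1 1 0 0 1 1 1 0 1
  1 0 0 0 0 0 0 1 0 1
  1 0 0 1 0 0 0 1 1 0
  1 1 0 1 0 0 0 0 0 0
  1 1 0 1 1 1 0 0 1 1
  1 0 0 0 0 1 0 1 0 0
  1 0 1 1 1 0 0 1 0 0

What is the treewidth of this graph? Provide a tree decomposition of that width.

Treewidth 3.
Bags: B1 = {0, 1, 3, 7}  B2 = {0, 1, 3, 6}  B3 = {0, 3, 7, 9}  B4 = {0, 2, 3, 9}  B5 = {0, 3, 5, 7}  B6 = {0, 5, 7, 8}  B7 = {0, 4, 7, 9}
Tree: B1–B2, B1–B3, B3–B4, B3–B5, B5–B6, B3–B7

Every bag has size at most 4, so the width is 4 − 1 = 3 and tw(G) ≤ 3. Conversely, {0, 5, 7, 8} is a clique of size 4, and the vertices of any clique must share a bag in every tree decomposition; so some bag has ≥ 4 vertices and tw(G) ≥ 3. Hence tw(G) = 3 exactly.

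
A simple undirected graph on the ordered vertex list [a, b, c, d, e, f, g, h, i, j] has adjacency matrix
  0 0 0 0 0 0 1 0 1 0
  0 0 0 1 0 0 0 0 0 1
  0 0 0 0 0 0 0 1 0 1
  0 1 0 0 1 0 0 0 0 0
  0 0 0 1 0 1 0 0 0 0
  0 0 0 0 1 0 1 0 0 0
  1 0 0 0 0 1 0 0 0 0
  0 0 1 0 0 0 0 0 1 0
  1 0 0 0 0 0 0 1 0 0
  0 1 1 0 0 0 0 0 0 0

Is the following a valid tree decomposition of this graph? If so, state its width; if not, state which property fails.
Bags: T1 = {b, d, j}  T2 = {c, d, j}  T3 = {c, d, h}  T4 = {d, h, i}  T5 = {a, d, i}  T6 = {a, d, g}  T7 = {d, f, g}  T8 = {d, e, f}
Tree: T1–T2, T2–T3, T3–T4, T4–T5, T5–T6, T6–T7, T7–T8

Checking the three conditions: (i) the bags cover all of {a, b, c, d, e, f, g, h, i, j}; (ii) for each edge, some bag contains both endpoints; (iii) the bags containing any fixed vertex form a subtree. All hold, so the decomposition is valid with width 3 − 1 = 2.

Yes; width 2.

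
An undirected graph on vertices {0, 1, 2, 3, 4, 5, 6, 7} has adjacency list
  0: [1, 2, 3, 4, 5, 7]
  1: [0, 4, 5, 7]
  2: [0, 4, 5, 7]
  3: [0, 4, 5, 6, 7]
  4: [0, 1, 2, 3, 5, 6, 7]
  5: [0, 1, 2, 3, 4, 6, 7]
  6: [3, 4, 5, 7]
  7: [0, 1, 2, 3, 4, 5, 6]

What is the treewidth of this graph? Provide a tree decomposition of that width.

Each bag holds 5 vertices, so the decomposition has width 4, which upper-bounds the treewidth. On the other hand G contains the 5-clique {0, 1, 4, 5, 7}. A clique must lie in a single bag of any decomposition, so no decomposition can have width below 4. Therefore the treewidth is 4.

Treewidth 4.
Bags: B1 = {0, 1, 4, 5, 7}  B2 = {0, 3, 4, 5, 7}  B3 = {0, 2, 4, 5, 7}  B4 = {3, 4, 5, 6, 7}
Tree: B1–B2, B2–B3, B2–B4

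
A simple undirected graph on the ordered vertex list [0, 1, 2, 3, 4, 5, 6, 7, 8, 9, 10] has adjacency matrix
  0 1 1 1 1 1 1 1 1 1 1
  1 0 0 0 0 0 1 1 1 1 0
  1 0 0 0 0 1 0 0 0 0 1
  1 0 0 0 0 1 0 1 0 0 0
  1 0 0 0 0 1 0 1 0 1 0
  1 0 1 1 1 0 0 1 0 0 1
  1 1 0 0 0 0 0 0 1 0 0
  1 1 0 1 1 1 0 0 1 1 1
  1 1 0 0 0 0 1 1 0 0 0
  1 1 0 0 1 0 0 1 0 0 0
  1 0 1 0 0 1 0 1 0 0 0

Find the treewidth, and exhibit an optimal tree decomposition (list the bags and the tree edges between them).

Every bag has size at most 4, so the width is 4 − 1 = 3 and tw(G) ≤ 3. For the lower bound, the 4 vertices {0, 2, 5, 10} are pairwise adjacent, and any tree decomposition puts a clique entirely inside one bag — forcing width ≥ 3. Hence tw(G) = 3 exactly.

Treewidth 3.
One optimal decomposition is:
Bags: B1 = {0, 4, 7, 9}  B2 = {0, 1, 7, 9}  B3 = {0, 1, 7, 8}  B4 = {0, 4, 5, 7}  B5 = {0, 5, 7, 10}  B6 = {0, 1, 6, 8}  B7 = {0, 3, 5, 7}  B8 = {0, 2, 5, 10}
Tree: B1–B2, B2–B3, B1–B4, B4–B5, B3–B6, B4–B7, B5–B8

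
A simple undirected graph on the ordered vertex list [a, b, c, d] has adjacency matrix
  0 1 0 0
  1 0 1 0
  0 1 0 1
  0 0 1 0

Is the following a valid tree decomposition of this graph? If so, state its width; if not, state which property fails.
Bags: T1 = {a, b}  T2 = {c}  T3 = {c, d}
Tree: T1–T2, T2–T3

No — edge (b,c) lies in no bag.

A tree decomposition must satisfy three properties: every vertex lies in some bag; for every edge, both endpoints lie together in some bag; and for every vertex, the bags containing it form a connected subtree. Here edge (b,c) lies in no bag, so the decomposition is invalid.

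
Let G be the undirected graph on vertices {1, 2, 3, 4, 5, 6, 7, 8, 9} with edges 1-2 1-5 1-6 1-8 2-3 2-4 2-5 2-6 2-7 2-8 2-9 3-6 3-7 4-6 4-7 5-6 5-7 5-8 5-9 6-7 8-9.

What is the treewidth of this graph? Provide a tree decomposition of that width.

Treewidth 3.
One such decomposition:
Bags: B1 = {1, 2, 5, 6}  B2 = {1, 2, 5, 8}  B3 = {2, 5, 6, 7}  B4 = {2, 4, 6, 7}  B5 = {2, 5, 8, 9}  B6 = {2, 3, 6, 7}
Tree: B1–B2, B1–B3, B3–B4, B2–B5, B3–B6

The largest bag has 4 vertices, giving width 3; this decomposition certifies tw(G) ≤ 3. On the other hand G contains the 4-clique {2, 3, 6, 7}. A clique must lie in a single bag of any decomposition, so no decomposition can have width below 3. Therefore the treewidth is 3.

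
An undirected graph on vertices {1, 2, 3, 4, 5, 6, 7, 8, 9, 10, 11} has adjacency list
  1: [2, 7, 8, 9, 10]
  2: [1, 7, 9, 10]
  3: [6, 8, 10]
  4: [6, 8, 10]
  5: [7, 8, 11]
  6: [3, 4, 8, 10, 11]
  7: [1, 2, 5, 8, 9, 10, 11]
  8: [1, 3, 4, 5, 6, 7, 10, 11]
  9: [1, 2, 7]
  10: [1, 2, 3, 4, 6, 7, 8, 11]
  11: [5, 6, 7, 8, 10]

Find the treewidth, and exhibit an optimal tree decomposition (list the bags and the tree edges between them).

Each bag holds 4 vertices, so the decomposition has width 3, which upper-bounds the treewidth. Conversely, {1, 7, 8, 10} is a clique of size 4, and the vertices of any clique must share a bag in every tree decomposition; so some bag has ≥ 4 vertices and tw(G) ≥ 3. Hence tw(G) = 3 exactly.

Treewidth 3.
One optimal decomposition is:
Bags: B1 = {1, 7, 8, 10}  B2 = {7, 8, 10, 11}  B3 = {1, 2, 7, 10}  B4 = {5, 7, 8, 11}  B5 = {6, 8, 10, 11}  B6 = {3, 6, 8, 10}  B7 = {4, 6, 8, 10}  B8 = {1, 2, 7, 9}
Tree: B1–B2, B1–B3, B2–B4, B2–B5, B5–B6, B6–B7, B3–B8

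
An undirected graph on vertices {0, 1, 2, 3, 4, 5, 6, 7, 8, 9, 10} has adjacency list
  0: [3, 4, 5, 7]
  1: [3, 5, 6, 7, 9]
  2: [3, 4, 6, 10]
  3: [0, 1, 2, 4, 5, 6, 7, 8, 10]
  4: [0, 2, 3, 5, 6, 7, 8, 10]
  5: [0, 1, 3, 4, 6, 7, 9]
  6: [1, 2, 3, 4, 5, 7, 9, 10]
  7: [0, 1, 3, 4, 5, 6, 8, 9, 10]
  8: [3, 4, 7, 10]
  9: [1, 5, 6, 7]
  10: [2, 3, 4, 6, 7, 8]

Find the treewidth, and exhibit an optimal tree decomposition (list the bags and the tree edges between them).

The largest bag has 5 vertices, giving width 4; this decomposition certifies tw(G) ≤ 4. For the lower bound, the 5 vertices {1, 5, 6, 7, 9} are pairwise adjacent, and any tree decomposition puts a clique entirely inside one bag — forcing width ≥ 4. The upper and lower bounds meet at 4, so that is the treewidth.

Treewidth 4.
One such decomposition:
Bags: B1 = {3, 4, 5, 6, 7}  B2 = {3, 4, 6, 7, 10}  B3 = {3, 4, 7, 8, 10}  B4 = {1, 3, 5, 6, 7}  B5 = {1, 5, 6, 7, 9}  B6 = {2, 3, 4, 6, 10}  B7 = {0, 3, 4, 5, 7}
Tree: B1–B2, B2–B3, B1–B4, B4–B5, B2–B6, B1–B7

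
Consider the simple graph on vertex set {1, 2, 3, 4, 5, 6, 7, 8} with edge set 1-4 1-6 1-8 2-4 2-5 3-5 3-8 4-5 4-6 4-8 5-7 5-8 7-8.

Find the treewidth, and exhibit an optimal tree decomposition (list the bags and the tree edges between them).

Each bag holds 3 vertices, so the decomposition has width 2, which upper-bounds the treewidth. Conversely, {3, 5, 8} is a clique of size 3, and the vertices of any clique must share a bag in every tree decomposition; so some bag has ≥ 3 vertices and tw(G) ≥ 2. Therefore the treewidth is 2.

Treewidth 2.
One such decomposition:
Bags: B1 = {4, 5, 8}  B2 = {2, 4, 5}  B3 = {1, 4, 8}  B4 = {3, 5, 8}  B5 = {5, 7, 8}  B6 = {1, 4, 6}
Tree: B1–B2, B1–B3, B1–B4, B4–B5, B3–B6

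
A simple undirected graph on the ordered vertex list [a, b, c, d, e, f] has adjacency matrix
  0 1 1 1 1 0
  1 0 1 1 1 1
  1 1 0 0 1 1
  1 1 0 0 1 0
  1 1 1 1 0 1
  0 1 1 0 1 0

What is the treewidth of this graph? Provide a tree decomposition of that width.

Every bag has size at most 4, so the width is 4 − 1 = 3 and tw(G) ≤ 3. For the lower bound, the 4 vertices {a, b, d, e} are pairwise adjacent, and any tree decomposition puts a clique entirely inside one bag — forcing width ≥ 3. Hence tw(G) = 3 exactly.

Treewidth 3.
One such decomposition:
Bags: B1 = {a, b, d, e}  B2 = {a, b, c, e}  B3 = {b, c, e, f}
Tree: B1–B2, B2–B3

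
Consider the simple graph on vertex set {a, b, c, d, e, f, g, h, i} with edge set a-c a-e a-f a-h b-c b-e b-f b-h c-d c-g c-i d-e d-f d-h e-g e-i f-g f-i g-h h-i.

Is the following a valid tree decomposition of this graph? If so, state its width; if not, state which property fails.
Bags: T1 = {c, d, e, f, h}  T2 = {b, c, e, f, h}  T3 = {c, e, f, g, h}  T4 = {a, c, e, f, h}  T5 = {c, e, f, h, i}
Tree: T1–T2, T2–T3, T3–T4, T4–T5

Yes; width 4.

Vertex coverage: the bags together contain {a, b, c, d, e, f, g, h, i}, the full vertex set. Edge coverage: each edge of G has both endpoints in at least one bag. Running intersection: for every vertex, the bags containing it form a connected subtree. All three properties hold, so this is a valid tree decomposition of width max|bag| − 1 = 4, and hence tw(G) ≤ 4.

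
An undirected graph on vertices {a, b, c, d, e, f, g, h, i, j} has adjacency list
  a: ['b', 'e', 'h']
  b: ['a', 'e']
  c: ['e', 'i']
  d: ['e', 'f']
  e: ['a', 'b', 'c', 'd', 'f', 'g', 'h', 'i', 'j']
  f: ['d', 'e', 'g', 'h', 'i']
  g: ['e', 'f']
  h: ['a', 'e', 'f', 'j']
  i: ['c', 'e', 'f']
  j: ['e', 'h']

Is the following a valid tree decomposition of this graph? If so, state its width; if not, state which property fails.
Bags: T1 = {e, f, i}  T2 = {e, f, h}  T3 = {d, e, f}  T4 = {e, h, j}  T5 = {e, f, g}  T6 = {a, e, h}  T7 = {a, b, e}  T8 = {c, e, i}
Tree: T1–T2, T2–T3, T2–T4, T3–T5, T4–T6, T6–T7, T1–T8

Every vertex of G appears in some bag (union = {a, b, c, d, e, f, g, h, i, j}); every edge is covered by a bag; and for each vertex v the set of bags containing v is connected in the bag tree. The decomposition is therefore valid. The largest bag has 3 vertices, so the width is 2.

Yes; width 2.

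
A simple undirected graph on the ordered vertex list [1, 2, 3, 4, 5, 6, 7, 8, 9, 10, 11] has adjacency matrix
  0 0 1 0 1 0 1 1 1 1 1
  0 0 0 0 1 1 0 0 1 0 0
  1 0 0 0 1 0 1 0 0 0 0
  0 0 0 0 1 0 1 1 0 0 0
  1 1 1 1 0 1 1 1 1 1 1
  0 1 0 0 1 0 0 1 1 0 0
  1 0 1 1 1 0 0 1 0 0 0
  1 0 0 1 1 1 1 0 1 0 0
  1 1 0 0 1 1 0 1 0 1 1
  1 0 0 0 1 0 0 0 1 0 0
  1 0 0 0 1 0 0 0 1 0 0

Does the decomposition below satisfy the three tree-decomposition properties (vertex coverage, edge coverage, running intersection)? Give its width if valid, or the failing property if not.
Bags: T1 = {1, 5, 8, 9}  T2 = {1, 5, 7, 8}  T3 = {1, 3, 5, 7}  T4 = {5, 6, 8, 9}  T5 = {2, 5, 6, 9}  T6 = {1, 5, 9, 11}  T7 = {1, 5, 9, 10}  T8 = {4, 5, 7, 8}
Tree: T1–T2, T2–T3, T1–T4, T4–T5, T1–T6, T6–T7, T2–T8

Yes; width 3.

Vertex coverage: the bags together contain {1, 2, 3, 4, 5, 6, 7, 8, 9, 10, 11}, the full vertex set. Edge coverage: each edge of G has both endpoints in at least one bag. Running intersection: for every vertex, the bags containing it form a connected subtree. All three properties hold, so this is a valid tree decomposition of width max|bag| − 1 = 3, and hence tw(G) ≤ 3.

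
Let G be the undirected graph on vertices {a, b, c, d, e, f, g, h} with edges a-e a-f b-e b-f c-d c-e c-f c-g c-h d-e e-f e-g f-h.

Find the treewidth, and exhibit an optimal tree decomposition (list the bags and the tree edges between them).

Treewidth 2.
Bags: B1 = {c, d, e}  B2 = {c, e, f}  B3 = {b, e, f}  B4 = {c, e, g}  B5 = {a, e, f}  B6 = {c, f, h}
Tree: B1–B2, B2–B3, B2–B4, B3–B5, B2–B6

Each bag holds 3 vertices, so the decomposition has width 2, which upper-bounds the treewidth. Conversely, {c, d, e} is a clique of size 3, and the vertices of any clique must share a bag in every tree decomposition; so some bag has ≥ 3 vertices and tw(G) ≥ 2. Hence tw(G) = 2 exactly.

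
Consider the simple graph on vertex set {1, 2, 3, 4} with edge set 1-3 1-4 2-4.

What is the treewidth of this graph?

A width-1 tree decomposition is:
Bags: B1 = {1, 3}  B2 = {1, 4}  B3 = {2, 4}
Tree: B1–B2, B2–B3
The largest bag has 2 vertices, giving width 1; this decomposition certifies tw(G) ≤ 1. Since G has at least one edge (e.g. 3–1), it is not an edgeless graph, so tw(G) ≥ 1. The upper and lower bounds meet at 1, so that is the treewidth.

1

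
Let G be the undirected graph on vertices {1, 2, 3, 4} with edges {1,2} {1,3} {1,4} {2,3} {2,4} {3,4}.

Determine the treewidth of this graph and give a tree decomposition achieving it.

Treewidth 3.
One optimal decomposition is:
Bags: B1 = {1, 2, 3, 4}
Tree: (single bag)

With just one bag of size 4, the width is 4 − 1 = 3, so tw(G) ≤ 3. For the lower bound, the 4 vertices {1, 2, 3, 4} are pairwise adjacent, and any tree decomposition puts a clique entirely inside one bag — forcing width ≥ 3. Hence tw(G) = 3 exactly.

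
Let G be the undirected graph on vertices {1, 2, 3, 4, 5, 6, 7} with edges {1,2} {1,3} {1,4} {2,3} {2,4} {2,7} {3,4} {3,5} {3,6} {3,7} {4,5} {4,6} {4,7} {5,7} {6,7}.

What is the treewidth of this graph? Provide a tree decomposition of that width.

Each bag holds 4 vertices, so the decomposition has width 3, which upper-bounds the treewidth. Conversely, {1, 2, 3, 4} is a clique of size 4, and the vertices of any clique must share a bag in every tree decomposition; so some bag has ≥ 4 vertices and tw(G) ≥ 3. Hence tw(G) = 3 exactly.

Treewidth 3.
Bags: B1 = {2, 3, 4, 7}  B2 = {3, 4, 6, 7}  B3 = {1, 2, 3, 4}  B4 = {3, 4, 5, 7}
Tree: B1–B2, B1–B3, B1–B4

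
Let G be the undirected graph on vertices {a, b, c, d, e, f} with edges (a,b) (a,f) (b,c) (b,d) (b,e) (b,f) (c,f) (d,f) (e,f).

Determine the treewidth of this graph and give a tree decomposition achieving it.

Treewidth 2.
Bags: B1 = {b, e, f}  B2 = {b, d, f}  B3 = {b, c, f}  B4 = {a, b, f}
Tree: B1–B2, B2–B3, B3–B4

Each bag holds 3 vertices, so the decomposition has width 2, which upper-bounds the treewidth. For the lower bound, the 3 vertices {b, d, f} are pairwise adjacent, and any tree decomposition puts a clique entirely inside one bag — forcing width ≥ 2. Combining the bounds, tw(G) = 2.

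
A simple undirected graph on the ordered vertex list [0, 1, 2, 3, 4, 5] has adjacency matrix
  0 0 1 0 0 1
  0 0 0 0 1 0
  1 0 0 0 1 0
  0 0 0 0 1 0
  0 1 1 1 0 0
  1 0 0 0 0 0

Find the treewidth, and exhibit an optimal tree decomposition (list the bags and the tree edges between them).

Every bag has size at most 2, so the width is 2 − 1 = 1 and tw(G) ≤ 1. G has an edge, so its treewidth is at least 1. Hence tw(G) = 1 exactly.

Treewidth 1.
One such decomposition:
Bags: B1 = {1, 4}  B2 = {2, 4}  B3 = {0, 2}  B4 = {3, 4}  B5 = {0, 5}
Tree: B1–B2, B2–B3, B2–B4, B3–B5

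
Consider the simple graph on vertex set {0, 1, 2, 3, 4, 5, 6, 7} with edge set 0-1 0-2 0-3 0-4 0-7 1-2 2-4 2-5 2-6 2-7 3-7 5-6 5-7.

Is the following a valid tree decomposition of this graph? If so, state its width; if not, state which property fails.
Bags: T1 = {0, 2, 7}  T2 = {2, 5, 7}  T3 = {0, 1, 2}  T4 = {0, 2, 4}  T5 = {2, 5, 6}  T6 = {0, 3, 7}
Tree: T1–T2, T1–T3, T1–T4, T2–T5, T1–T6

Every vertex of G appears in some bag (union = {0, 1, 2, 3, 4, 5, 6, 7}); every edge is covered by a bag; and for each vertex v the set of bags containing v is connected in the bag tree. The decomposition is therefore valid. The largest bag has 3 vertices, so the width is 2.

Yes; width 2.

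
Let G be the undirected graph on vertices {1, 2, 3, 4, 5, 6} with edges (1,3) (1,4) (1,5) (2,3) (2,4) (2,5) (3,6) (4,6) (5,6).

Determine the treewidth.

3

A width-3 tree decomposition is:
Bags: B1 = {2, 3, 4, 5}  B2 = {1, 3, 4, 5}  B3 = {3, 4, 5, 6}
Tree: B1–B2, B2–B3
The largest bag has 4 vertices, giving width 3; this decomposition certifies tw(G) ≤ 3. For the lower bound: the 4 vertex sets {2,5}, {1,3}, {4}, {6} are disjoint, each induces a connected subgraph, and every pair is joined by at least one edge of G. Contracting each set to a single vertex therefore yields K_{4} as a minor, and since treewidth is minor-monotone, tw(G) ≥ tw(K_{4}) = 3. The upper and lower bounds meet at 3, so that is the treewidth.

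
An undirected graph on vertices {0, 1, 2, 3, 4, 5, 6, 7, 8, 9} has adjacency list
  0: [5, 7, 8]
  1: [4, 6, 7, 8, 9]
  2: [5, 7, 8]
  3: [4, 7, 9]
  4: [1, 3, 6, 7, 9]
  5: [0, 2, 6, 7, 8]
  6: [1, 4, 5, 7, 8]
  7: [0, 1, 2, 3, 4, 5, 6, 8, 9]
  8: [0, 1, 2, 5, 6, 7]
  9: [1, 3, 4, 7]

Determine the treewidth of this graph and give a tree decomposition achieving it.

Treewidth 3.
One optimal decomposition is:
Bags: B1 = {5, 6, 7, 8}  B2 = {1, 6, 7, 8}  B3 = {1, 4, 6, 7}  B4 = {1, 4, 7, 9}  B5 = {3, 4, 7, 9}  B6 = {2, 5, 7, 8}  B7 = {0, 5, 7, 8}
Tree: B1–B2, B2–B3, B3–B4, B4–B5, B1–B6, B1–B7

Every bag has size at most 4, so the width is 4 − 1 = 3 and tw(G) ≤ 3. Conversely, {1, 6, 7, 8} is a clique of size 4, and the vertices of any clique must share a bag in every tree decomposition; so some bag has ≥ 4 vertices and tw(G) ≥ 3. Therefore the treewidth is 3.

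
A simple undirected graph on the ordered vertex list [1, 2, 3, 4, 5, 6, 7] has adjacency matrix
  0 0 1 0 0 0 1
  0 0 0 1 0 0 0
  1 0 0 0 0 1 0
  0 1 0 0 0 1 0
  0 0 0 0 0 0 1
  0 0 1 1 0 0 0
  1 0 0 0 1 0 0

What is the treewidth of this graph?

A width-1 tree decomposition is:
Bags: B1 = {2, 4}  B2 = {4, 6}  B3 = {3, 6}  B4 = {1, 3}  B5 = {1, 7}  B6 = {5, 7}
Tree: B1–B2, B2–B3, B3–B4, B4–B5, B5–B6
Every bag has size at most 2, so the width is 2 − 1 = 1 and tw(G) ≤ 1. G has an edge, so its treewidth is at least 1. Combining the bounds, tw(G) = 1.

1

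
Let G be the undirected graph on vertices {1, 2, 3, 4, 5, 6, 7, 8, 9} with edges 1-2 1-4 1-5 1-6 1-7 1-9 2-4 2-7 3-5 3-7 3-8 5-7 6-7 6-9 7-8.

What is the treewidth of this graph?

2

A width-2 tree decomposition is:
Bags: B1 = {1, 6, 7}  B2 = {1, 6, 9}  B3 = {1, 2, 7}  B4 = {1, 5, 7}  B5 = {3, 5, 7}  B6 = {3, 7, 8}  B7 = {1, 2, 4}
Tree: B1–B2, B1–B3, B3–B4, B4–B5, B5–B6, B3–B7
The largest bag has 3 vertices, giving width 2; this decomposition certifies tw(G) ≤ 2. On the other hand G contains the 3-clique {3, 7, 8}. A clique must lie in a single bag of any decomposition, so no decomposition can have width below 2. Combining the bounds, tw(G) = 2.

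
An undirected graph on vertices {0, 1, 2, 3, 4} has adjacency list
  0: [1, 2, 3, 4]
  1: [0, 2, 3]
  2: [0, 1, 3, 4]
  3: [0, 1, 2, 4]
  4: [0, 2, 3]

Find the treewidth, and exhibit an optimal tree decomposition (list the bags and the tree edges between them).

Treewidth 3.
Bags: B1 = {0, 2, 3, 4}  B2 = {0, 1, 2, 3}
Tree: B1–B2

Each bag holds 4 vertices, so the decomposition has width 3, which upper-bounds the treewidth. Conversely, {0, 1, 2, 3} is a clique of size 4, and the vertices of any clique must share a bag in every tree decomposition; so some bag has ≥ 4 vertices and tw(G) ≥ 3. The upper and lower bounds meet at 3, so that is the treewidth.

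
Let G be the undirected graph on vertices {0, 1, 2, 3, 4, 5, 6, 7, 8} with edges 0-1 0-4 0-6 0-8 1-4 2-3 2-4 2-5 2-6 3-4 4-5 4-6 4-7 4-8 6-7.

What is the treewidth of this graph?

A width-2 tree decomposition is:
Bags: B1 = {0, 1, 4}  B2 = {0, 4, 6}  B3 = {0, 4, 8}  B4 = {4, 6, 7}  B5 = {2, 4, 6}  B6 = {2, 4, 5}  B7 = {2, 3, 4}
Tree: B1–B2, B1–B3, B2–B4, B4–B5, B5–B6, B6–B7
Every bag has size at most 3, so the width is 3 − 1 = 2 and tw(G) ≤ 2. Conversely, {0, 4, 8} is a clique of size 3, and the vertices of any clique must share a bag in every tree decomposition; so some bag has ≥ 3 vertices and tw(G) ≥ 2. Combining the bounds, tw(G) = 2.

2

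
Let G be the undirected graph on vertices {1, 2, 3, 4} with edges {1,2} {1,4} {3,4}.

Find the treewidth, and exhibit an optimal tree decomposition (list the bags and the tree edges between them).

The largest bag has 2 vertices, giving width 1; this decomposition certifies tw(G) ≤ 1. G has an edge, so its treewidth is at least 1. The upper and lower bounds meet at 1, so that is the treewidth.

Treewidth 1.
One such decomposition:
Bags: B1 = {3, 4}  B2 = {1, 4}  B3 = {1, 2}
Tree: B1–B2, B2–B3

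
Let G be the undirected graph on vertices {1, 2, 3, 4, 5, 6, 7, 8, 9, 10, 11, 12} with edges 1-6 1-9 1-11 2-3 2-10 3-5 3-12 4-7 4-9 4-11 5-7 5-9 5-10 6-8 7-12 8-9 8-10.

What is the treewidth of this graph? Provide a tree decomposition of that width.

Treewidth 3.
One such decomposition:
Bags: B1 = {1, 4, 6, 11}  B2 = {1, 4, 6, 9}  B3 = {4, 6, 8, 9}  B4 = {4, 7, 8, 9}  B5 = {5, 7, 8, 9}  B6 = {5, 7, 8, 10}  B7 = {5, 7, 10, 12}  B8 = {3, 5, 10, 12}  B9 = {2, 3, 10, 12}
Tree: B1–B2, B2–B3, B3–B4, B4–B5, B5–B6, B6–B7, B7–B8, B8–B9

Every bag has size at most 4, so the width is 4 − 1 = 3 and tw(G) ≤ 3. For the lower bound: the 4 vertex sets {1,6,11}, {4}, {9}, {5,7,8,10} are disjoint, each induces a connected subgraph, and every pair is joined by at least one edge of G. Contracting each set to a single vertex therefore yields K_{4} as a minor, and since treewidth is minor-monotone, tw(G) ≥ tw(K_{4}) = 3. Hence tw(G) = 3 exactly.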